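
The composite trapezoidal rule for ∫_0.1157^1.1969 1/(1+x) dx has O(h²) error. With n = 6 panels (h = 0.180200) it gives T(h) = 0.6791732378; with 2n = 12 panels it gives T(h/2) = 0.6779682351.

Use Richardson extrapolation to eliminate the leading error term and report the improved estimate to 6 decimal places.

r = 2, so 2^r = 4.
Numerator 4×A(h/2) − A(h) = 4×0.6779682351 − 0.6791732378 = 2.0326997026
2.0326997026 ÷ 3 = 0.6775665675
Gap between inputs: 1.205e-03; correction applied: −0.0004016676.

0.677567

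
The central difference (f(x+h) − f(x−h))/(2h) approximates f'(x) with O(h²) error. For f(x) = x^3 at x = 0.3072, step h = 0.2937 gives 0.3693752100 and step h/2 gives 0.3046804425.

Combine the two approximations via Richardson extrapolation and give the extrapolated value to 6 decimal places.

0.283116

r = 2: numerator weight 4, denominator 3.
Difference of the inputs: 0.3046804425 − 0.3693752100 = -0.0646947675
Correction (A(h/2) − A(h))/(4 − 1) = (-0.0646947675)/3 = -0.0215649225
R = A(h/2) + (A(h/2) − A(h))/3 = 0.3046804425 − 0.0215649225 = 0.2831155200
Shift from A(h/2): −0.0215649225.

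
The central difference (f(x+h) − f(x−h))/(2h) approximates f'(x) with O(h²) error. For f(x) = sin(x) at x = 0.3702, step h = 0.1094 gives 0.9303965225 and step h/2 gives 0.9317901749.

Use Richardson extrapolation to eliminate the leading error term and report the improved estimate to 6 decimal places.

r = 2: numerator weight 4, denominator 3.
Weighted: 3.7271606996 − 0.9303965225 = 2.7967641771
(4*0.9317901749 − 0.9303965225)/(4 − 1) = 0.9322547257

0.932255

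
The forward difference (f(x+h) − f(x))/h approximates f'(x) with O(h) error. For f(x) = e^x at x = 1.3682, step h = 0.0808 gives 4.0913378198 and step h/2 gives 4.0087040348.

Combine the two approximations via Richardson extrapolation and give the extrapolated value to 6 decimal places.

3.926070

Method order is 1; weight 2^1 = 2.
Weighted: 8.0174080696 − 4.0913378198 = 3.9260702498
Denominator 2 − 1 = 1.
R = 3.9260702498/1 = 3.9260702498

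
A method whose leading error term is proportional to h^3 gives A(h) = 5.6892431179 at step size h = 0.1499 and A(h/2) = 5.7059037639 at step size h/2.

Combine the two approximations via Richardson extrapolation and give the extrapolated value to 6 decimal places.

5.708284

r = 3, so 2^r = 8.
8×5.7059037639 = 45.6472301112; 45.6472301112 − 5.6892431179 = 39.9579869933
R = 39.9579869933/7 = 5.7082838562
Shift from A(h/2): +0.0023800923.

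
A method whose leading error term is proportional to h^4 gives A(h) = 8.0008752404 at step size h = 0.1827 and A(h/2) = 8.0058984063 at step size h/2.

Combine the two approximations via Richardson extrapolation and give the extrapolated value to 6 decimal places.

Error is O(h^4); halving h shrinks it by 2^4 = 16.
Difference of the inputs: 8.0058984063 − 8.0008752404 = 0.0050231659
Divide by 2^4 − 1 = 15: 0.0050231659/15 = 0.0003348777
R = A(h/2) + (A(h/2) − A(h))/15 = 8.0058984063 + 0.0003348777 = 8.0062332840

8.006233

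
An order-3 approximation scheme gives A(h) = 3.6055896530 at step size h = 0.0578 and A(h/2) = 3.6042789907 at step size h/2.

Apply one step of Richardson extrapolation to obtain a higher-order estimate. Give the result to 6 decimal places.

3.604092

Error is O(h^3); halving h shrinks it by 2^3 = 8.
Top: 8(3.6042789907) − (3.6055896530) = 25.2286422726
Denominator 8 − 1 = 7.
R = 25.2286422726/7 = 3.6040917532
Gap between inputs: 1.311e-03; correction applied: −0.0001872375.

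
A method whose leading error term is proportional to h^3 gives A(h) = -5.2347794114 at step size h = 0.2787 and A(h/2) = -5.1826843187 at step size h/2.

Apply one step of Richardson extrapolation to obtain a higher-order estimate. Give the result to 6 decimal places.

r = 3, so 2^r = 8.
Numerator 8*A(h/2) − A(h) = 8*(-5.1826843187) − (-5.2347794114) = -36.2266951382
Denominator 8 − 1 = 7.
So the Richardson estimate is -5.1752421626.
Gap between inputs: 5.210e-02; correction applied: +0.0074421561.

-5.175242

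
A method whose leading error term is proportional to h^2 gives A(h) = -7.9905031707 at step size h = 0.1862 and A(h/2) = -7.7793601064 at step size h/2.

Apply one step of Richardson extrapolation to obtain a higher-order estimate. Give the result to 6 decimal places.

Leading term ∝ h^2; use weight 4 = 2^2.
Difference of the inputs: -7.7793601064 − (-7.9905031707) = 0.2111430643
Correction (A(h/2) − A(h))/(4 − 1) = 0.2111430643/3 = 0.0703810214
R = A(h/2) + (A(h/2) − A(h))/3 = -7.7793601064 + 0.0703810214 = -7.7089790850

-7.708979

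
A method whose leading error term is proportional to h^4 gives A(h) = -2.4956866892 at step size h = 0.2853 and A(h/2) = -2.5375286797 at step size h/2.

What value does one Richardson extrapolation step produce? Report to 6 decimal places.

The method has order 4: 2^4 = 16.
Numerator 16*A(h/2) − A(h) = 16*(-2.5375286797) − (-2.4956866892) = -38.1047721860
(-38.1047721860) ÷ 15 = -2.5403181457
Correction |R − A(h/2)| = 2.789e-03; gap |A(h/2) − A(h)| = 4.184e-02.

-2.540318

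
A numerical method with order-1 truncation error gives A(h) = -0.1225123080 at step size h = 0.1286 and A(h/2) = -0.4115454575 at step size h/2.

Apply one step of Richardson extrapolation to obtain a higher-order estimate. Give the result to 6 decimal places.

Leading term ∝ h^1; use weight 2 = 2^1.
Weighted: (-0.8230909150) − (-0.1225123080) = -0.7005786070
Denominator 2 − 1 = 1.
Result: -0.7005786070

-0.700579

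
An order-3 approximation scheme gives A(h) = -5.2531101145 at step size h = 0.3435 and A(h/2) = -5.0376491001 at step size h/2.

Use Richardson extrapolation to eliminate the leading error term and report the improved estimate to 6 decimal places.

Error is O(h^3); halving h shrinks it by 2^3 = 8.
8*(-5.0376491001) = -40.3011928008; subtract (-5.2531101145) → -35.0480826863
Extrapolated: (-35.0480826863) / 7 = -5.0068689552

-5.006869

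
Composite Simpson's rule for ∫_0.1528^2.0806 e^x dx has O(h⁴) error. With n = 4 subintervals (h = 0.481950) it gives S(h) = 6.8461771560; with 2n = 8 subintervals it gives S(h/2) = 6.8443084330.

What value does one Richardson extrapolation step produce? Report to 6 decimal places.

With r = 4 the leading error scales as h^4, so the weight is 2^4 = 16.
Weighted: 109.5089349280 − 6.8461771560 = 102.6627577720
(16·6.8443084330 − 6.8461771560)/(16 − 1) = 6.8441838515

6.844184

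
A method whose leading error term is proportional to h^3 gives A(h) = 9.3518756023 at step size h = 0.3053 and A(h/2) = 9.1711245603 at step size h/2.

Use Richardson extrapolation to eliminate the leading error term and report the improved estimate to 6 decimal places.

Method order is 3; weight 2^3 = 8.
8 × 9.1711245603 − 9.3518756023 = 64.0171208801
R = 64.0171208801/7 = 9.1453029829
Gap between inputs: 1.808e-01; correction applied: −0.0258215774.

9.145303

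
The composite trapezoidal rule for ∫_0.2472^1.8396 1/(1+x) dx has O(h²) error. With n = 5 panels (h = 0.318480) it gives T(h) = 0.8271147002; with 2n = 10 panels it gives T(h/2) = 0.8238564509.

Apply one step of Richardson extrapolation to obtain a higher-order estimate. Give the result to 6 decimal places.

Leading term ∝ h^2; use weight 4 = 2^2.
Top: 4(0.8238564509) − (0.8271147002) = 2.4683111034
R = 2.4683111034/3 = 0.8227703678
Gap between inputs: 3.258e-03; correction applied: −0.0010860831.

0.822770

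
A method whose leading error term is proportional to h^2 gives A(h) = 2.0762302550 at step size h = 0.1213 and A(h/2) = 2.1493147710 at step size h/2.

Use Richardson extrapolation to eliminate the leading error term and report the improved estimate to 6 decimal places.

r = 2: numerator weight 4, denominator 3.
Weighted: 8.5972590840 − 2.0762302550 = 6.5210288290
R = 6.5210288290/3 = 2.1736762763
Shift from A(h/2): +0.0243615053.

2.173676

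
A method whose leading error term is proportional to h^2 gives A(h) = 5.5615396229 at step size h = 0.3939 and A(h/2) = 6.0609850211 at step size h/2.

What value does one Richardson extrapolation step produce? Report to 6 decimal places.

6.227467

Order 2 gives 2^r = 4 and 2^r − 1 = 3.
4×6.0609850211 = 24.2439400844; subtract 5.5615396229 → 18.6824004615
18.6824004615 ÷ 3 = 6.2274668205
Shift from A(h/2): +0.1664817994.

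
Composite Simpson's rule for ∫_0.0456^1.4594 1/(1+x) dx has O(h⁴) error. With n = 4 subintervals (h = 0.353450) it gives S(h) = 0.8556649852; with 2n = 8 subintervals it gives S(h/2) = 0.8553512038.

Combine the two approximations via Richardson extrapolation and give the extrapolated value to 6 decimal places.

Method order is 4; weight 2^4 = 16.
A(h/2) − A(h) = 0.8553512038 − 0.8556649852 = -0.0003137814
Divide by 2^4 − 1 = 15: (-0.0003137814)/15 = -0.0000209188
R = A(h/2) + (A(h/2) − A(h))/15 = 0.8553512038 − 0.0000209188 = 0.8553302850
Shift from A(h/2): −0.0000209188.

0.855330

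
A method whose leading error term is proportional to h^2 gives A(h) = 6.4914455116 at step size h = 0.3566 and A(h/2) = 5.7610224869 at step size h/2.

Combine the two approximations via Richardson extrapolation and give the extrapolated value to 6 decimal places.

5.517548

r = 2, so 2^r = 4.
4 × 5.7610224869 = 23.0440899476; 23.0440899476 − 6.4914455116 = 16.5526444360
Extrapolated: 16.5526444360 / 3 = 5.5175481453
Shift from A(h/2): −0.2434743416.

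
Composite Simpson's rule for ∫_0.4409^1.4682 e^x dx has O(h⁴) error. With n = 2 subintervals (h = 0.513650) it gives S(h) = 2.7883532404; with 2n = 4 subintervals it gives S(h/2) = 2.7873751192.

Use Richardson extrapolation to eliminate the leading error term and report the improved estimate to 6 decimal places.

2.787310

Error is O(h^4); halving h shrinks it by 2^4 = 16.
16 × 2.7873751192 = 44.5980019072; subtract 2.7883532404 → 41.8096486668
R = 41.8096486668/15 = 2.7873099111
Gap between inputs: 9.781e-04; correction applied: −0.0000652081.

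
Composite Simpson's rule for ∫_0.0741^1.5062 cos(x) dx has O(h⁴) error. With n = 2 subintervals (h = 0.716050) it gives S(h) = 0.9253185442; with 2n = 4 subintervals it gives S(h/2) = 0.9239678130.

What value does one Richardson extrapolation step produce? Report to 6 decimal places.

0.923878

r = 4: numerator weight 16, denominator 15.
Numerator 16*A(h/2) − A(h) = 16*0.9239678130 − 0.9253185442 = 13.8581664638
R = 13.8581664638/15 = 0.9238777643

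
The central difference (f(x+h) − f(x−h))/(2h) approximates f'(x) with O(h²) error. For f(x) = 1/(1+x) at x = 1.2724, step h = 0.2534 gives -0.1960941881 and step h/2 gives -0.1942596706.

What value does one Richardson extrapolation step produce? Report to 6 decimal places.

Order 2 gives 2^r = 4 and 2^r − 1 = 3.
2^2 × A(h/2) = -0.7770386824; minus A(h) gives -0.5809444943.
Denominator 4 − 1 = 3.
R = (-0.5809444943)/3 = -0.1936481648

-0.193648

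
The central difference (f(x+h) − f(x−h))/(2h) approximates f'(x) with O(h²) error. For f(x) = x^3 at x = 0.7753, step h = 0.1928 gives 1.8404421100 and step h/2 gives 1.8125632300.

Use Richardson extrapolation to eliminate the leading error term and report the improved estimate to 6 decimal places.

r = 2, so 2^r = 4.
4 × 1.8125632300 − 1.8404421100 = 5.4098108100
Divide by 2^2 − 1 = 3.
Extrapolated: 5.4098108100 / 3 = 1.8032702700

1.803270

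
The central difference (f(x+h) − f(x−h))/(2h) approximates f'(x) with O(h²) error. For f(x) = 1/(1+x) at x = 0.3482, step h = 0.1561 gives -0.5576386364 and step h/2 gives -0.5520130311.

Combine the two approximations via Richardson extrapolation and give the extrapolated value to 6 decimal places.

-0.550138

Order 2 gives 2^r = 4 and 2^r − 1 = 3.
4 × (-0.5520130311) − (-0.5576386364) = -1.6504134880
Extrapolated: (-1.6504134880) / 3 = -0.5501378293
Gap between inputs: 5.626e-03; correction applied: +0.0018752018.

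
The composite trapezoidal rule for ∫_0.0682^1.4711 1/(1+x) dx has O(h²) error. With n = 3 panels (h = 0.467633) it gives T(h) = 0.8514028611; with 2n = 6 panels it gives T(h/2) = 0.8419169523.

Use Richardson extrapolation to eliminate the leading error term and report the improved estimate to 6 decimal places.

0.838755

Leading term ∝ h^2; use weight 4 = 2^2.
4×0.8419169523 − 0.8514028611 = 2.5162649481
2.5162649481 ÷ 3 = 0.8387549827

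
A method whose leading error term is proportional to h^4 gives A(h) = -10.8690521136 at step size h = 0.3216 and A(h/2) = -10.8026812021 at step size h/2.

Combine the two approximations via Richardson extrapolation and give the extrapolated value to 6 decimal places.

The method has order 4: 2^4 = 16.
Difference of the inputs: -10.8026812021 − (-10.8690521136) = 0.0663709115
Correction (A(h/2) − A(h))/(16 − 1) = 0.0663709115/15 = 0.0044247274
R = A(h/2) + (A(h/2) − A(h))/15 = -10.8026812021 + 0.0044247274 = -10.7982564747

-10.798256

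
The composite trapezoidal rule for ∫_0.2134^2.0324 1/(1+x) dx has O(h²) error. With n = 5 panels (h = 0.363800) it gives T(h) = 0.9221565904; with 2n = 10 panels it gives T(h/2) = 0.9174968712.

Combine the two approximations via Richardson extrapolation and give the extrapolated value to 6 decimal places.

r = 2: numerator weight 4, denominator 3.
Weighted: 3.6699874848 − 0.9221565904 = 2.7478308944
Extrapolated: 2.7478308944 / 3 = 0.9159436315

0.915944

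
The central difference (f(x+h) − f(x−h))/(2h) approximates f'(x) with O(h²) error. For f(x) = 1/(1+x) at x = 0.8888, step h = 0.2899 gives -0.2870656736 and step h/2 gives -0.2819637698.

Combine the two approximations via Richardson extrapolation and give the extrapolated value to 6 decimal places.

Method order is 2; weight 2^2 = 4.
4×(-0.2819637698) = -1.1278550792; subtract (-0.2870656736) → -0.8407894056
Denominator 4 − 1 = 3.
Extrapolated: (-0.8407894056) / 3 = -0.2802631352
Correction |R − A(h/2)| = 1.701e-03; gap |A(h/2) − A(h)| = 5.102e-03.

-0.280263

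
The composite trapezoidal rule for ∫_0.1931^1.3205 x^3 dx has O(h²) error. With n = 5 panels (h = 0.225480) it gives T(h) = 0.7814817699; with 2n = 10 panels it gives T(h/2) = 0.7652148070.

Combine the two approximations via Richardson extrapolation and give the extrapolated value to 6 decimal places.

The method has order 2: 2^2 = 4.
Top: 4(0.7652148070) − (0.7814817699) = 2.2793774581
Extrapolated: 2.2793774581 / 3 = 0.7597924860
Gap between inputs: 1.627e-02; correction applied: −0.0054223210.

0.759792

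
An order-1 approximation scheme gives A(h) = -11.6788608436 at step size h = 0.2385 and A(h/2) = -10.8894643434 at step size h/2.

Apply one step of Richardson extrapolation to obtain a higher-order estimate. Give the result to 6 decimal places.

Leading term ∝ h^1; use weight 2 = 2^1.
Top: 2(-10.8894643434) − (-11.6788608436) = -10.1000678432
Divide by 2^1 − 1 = 1.
Extrapolated: (-10.1000678432) / 1 = -10.1000678432
Correction |R − A(h/2)| = 7.894e-01; gap |A(h/2) − A(h)| = 7.894e-01.

-10.100068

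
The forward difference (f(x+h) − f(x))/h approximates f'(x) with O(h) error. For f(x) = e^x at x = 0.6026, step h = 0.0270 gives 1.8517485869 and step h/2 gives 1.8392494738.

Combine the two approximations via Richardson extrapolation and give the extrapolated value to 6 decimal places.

1.826750

Order 1 gives 2^r = 2 and 2^r − 1 = 1.
Numerator 2 × A(h/2) − A(h) = 2 × 1.8392494738 − 1.8517485869 = 1.8267503607
R = 1.8267503607/1 = 1.8267503607
Shift from A(h/2): −0.0124991131.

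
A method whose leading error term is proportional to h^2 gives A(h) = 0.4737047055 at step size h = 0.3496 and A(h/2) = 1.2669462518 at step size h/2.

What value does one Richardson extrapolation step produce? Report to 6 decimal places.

1.531360

r = 2: numerator weight 4, denominator 3.
4·1.2669462518 = 5.0677850072; 5.0677850072 − 0.4737047055 = 4.5940803017
4.5940803017 ÷ 3 = 1.5313601006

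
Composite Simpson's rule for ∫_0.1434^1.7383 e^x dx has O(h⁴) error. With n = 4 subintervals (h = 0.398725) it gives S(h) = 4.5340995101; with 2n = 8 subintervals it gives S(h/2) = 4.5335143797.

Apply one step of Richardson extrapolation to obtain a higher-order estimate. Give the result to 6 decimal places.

With r = 4 the leading error scales as h^4, so the weight is 2^4 = 16.
Difference of the inputs: 4.5335143797 − 4.5340995101 = -0.0005851304
Correction (A(h/2) − A(h))/(16 − 1) = (-0.0005851304)/15 = -0.0000390087
R = A(h/2) + (A(h/2) − A(h))/15 = 4.5335143797 − 0.0000390087 = 4.5334753710

4.533475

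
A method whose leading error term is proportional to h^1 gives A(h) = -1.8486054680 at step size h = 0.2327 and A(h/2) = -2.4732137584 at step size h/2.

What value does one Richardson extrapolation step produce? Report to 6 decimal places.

Order 1 gives 2^r = 2 and 2^r − 1 = 1.
Difference of the inputs: -2.4732137584 − (-1.8486054680) = -0.6246082904
Divide by 2^1 − 1 = 1: (-0.6246082904)/1 = -0.6246082904
R = -2.4732137584 − 0.6246082904 = -3.0978220488
Gap between inputs: 6.246e-01; correction applied: −0.6246082904.

-3.097822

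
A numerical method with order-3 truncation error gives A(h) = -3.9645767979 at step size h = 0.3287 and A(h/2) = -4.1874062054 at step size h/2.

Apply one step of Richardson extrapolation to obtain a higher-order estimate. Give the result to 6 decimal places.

-4.219239

Error is O(h^3); halving h shrinks it by 2^3 = 8.
8×(-4.1874062054) = -33.4992496432; subtract (-3.9645767979) → -29.5346728453
(8×(-4.1874062054) − (-3.9645767979))/(8 − 1) = -4.2192389779
Correction |R − A(h/2)| = 3.183e-02; gap |A(h/2) − A(h)| = 2.228e-01.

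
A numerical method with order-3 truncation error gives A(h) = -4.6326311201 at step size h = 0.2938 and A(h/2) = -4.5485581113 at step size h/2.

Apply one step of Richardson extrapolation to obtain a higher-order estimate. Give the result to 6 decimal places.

Error is O(h^3); halving h shrinks it by 2^3 = 8.
8·(-4.5485581113) = -36.3884648904; (-36.3884648904) − (-4.6326311201) = -31.7558337703
(-31.7558337703) ÷ 7 = -4.5365476815
Shift from A(h/2): +0.0120104298.

-4.536548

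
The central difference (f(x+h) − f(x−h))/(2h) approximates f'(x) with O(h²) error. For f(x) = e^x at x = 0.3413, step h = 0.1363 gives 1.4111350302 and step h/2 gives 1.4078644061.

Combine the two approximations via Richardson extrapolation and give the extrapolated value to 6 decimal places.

1.406774

With r = 2 the leading error scales as h^2, so the weight is 2^2 = 4.
2^2×A(h/2) = 5.6314576244; minus A(h) gives 4.2203225942.
Denominator 4 − 1 = 3.
Result: 1.4067741981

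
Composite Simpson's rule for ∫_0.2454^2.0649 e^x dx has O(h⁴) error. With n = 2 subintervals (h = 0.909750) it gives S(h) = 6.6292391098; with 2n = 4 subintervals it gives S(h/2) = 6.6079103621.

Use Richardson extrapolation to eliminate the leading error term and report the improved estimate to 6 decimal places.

Error is O(h^4); halving h shrinks it by 2^4 = 16.
Difference of the inputs: 6.6079103621 − 6.6292391098 = -0.0213287477
Correction (A(h/2) − A(h))/(16 − 1) = (-0.0213287477)/15 = -0.0014219165
R = A(h/2) + (A(h/2) − A(h))/15 = 6.6079103621 − 0.0014219165 = 6.6064884456
Correction |R − A(h/2)| = 1.422e-03; gap |A(h/2) − A(h)| = 2.133e-02.

6.606488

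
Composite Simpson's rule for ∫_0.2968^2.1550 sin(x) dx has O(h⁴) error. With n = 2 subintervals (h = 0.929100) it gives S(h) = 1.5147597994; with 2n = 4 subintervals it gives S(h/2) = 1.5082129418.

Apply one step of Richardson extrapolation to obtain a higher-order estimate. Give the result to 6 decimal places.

1.507776

Method order is 4; weight 2^4 = 16.
2^4×A(h/2) = 24.1314070688; minus A(h) gives 22.6166472694.
22.6166472694 ÷ 15 = 1.5077764846
Correction |R − A(h/2)| = 4.365e-04; gap |A(h/2) − A(h)| = 6.547e-03.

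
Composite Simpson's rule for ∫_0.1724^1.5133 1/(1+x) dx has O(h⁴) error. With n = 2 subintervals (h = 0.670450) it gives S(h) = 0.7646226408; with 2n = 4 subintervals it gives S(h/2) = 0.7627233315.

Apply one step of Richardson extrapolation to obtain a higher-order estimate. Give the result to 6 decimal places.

0.762597

Method order is 4; weight 2^4 = 16.
16 × 0.7627233315 − 0.7646226408 = 11.4389506632
Divide by 2^4 − 1 = 15.
(16 × 0.7627233315 − 0.7646226408)/(16 − 1) = 0.7625967109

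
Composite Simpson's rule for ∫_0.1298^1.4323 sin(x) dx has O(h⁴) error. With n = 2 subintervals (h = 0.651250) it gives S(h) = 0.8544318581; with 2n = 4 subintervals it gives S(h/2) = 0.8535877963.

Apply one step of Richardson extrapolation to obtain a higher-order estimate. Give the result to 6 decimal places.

Leading term ∝ h^4; use weight 16 = 2^4.
Numerator 16×A(h/2) − A(h) = 16×0.8535877963 − 0.8544318581 = 12.8029728827
R = 12.8029728827/15 = 0.8535315255
Correction |R − A(h/2)| = 5.627e-05; gap |A(h/2) − A(h)| = 8.441e-04.

0.853532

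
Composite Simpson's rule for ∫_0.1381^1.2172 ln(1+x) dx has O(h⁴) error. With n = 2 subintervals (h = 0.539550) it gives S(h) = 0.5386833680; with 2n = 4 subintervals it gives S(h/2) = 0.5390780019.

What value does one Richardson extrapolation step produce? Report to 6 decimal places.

0.539104

Error is O(h^4); halving h shrinks it by 2^4 = 16.
16*0.5390780019 = 8.6252480304; subtract 0.5386833680 → 8.0865646624
8.0865646624 ÷ 15 = 0.5391043108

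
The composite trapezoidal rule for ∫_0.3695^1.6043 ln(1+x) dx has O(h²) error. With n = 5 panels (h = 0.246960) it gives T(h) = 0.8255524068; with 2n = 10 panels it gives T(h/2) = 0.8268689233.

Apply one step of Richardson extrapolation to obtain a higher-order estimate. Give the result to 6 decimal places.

Leading term ∝ h^2; use weight 4 = 2^2.
4·0.8268689233 − 0.8255524068 = 2.4819232864
Denominator 4 − 1 = 3.
So the Richardson estimate is 0.8273077621.
Shift from A(h/2): +0.0004388388.

0.827308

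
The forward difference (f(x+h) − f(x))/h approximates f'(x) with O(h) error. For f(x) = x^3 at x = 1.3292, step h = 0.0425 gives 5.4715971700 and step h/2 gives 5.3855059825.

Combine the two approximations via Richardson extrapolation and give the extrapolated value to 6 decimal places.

Leading term ∝ h^1; use weight 2 = 2^1.
2×5.3855059825 = 10.7710119650; subtract 5.4715971700 → 5.2994147950
Denominator 2 − 1 = 1.
(2×5.3855059825 − 5.4715971700)/(2 − 1) = 5.2994147950

5.299415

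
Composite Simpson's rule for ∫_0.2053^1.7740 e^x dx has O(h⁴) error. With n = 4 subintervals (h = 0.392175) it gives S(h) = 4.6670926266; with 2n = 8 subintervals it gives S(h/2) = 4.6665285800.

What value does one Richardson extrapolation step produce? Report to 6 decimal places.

4.666491

r = 4: numerator weight 16, denominator 15.
2^4×A(h/2) = 74.6644572800; minus A(h) gives 69.9973646534.
Extrapolated: 69.9973646534 / 15 = 4.6664909769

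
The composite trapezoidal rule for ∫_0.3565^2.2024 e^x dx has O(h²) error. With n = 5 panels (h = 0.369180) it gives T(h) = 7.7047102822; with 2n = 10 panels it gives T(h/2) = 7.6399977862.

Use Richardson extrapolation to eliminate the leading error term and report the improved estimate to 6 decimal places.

7.618427

Order 2 gives 2^r = 4 and 2^r − 1 = 3.
Numerator 4×A(h/2) − A(h) = 4×7.6399977862 − 7.7047102822 = 22.8552808626
R = 22.8552808626/3 = 7.6184269542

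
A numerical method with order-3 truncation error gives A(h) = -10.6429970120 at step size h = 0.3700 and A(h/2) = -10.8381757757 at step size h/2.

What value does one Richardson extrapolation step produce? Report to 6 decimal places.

-10.866058

r = 3, so 2^r = 8.
Numerator 8 × A(h/2) − A(h) = 8 × (-10.8381757757) − (-10.6429970120) = -76.0624091936
Divide by 2^3 − 1 = 7.
Extrapolated: (-76.0624091936) / 7 = -10.8660584562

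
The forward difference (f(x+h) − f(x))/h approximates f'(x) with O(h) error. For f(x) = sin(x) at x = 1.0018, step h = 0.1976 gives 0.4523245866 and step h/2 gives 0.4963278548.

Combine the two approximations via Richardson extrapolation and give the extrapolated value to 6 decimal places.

0.540331

Order 1 gives 2^r = 2 and 2^r − 1 = 1.
Top: 2(0.4963278548) − (0.4523245866) = 0.5403311230
0.5403311230 ÷ 1 = 0.5403311230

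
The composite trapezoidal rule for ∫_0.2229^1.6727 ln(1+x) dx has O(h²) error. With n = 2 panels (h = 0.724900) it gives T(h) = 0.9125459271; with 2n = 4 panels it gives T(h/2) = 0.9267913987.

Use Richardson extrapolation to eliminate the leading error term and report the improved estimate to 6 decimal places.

With r = 2 the leading error scales as h^2, so the weight is 2^2 = 4.
Top: 4(0.9267913987) − (0.9125459271) = 2.7946196677
R = 2.7946196677/3 = 0.9315398892
Gap between inputs: 1.425e-02; correction applied: +0.0047484905.

0.931540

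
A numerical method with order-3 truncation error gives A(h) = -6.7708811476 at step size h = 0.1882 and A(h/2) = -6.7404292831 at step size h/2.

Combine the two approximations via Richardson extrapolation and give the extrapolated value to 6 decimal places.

-6.736079

Order 3 gives 2^r = 8 and 2^r − 1 = 7.
Weighted: (-53.9234342648) − (-6.7708811476) = -47.1525531172
Denominator 8 − 1 = 7.
R = (-47.1525531172)/7 = -6.7360790167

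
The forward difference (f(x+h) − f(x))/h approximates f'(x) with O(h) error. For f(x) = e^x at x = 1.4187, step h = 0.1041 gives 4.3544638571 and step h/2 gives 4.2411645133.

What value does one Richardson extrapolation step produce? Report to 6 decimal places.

4.127865

r = 1, so 2^r = 2.
2·4.2411645133 = 8.4823290266; 8.4823290266 − 4.3544638571 = 4.1278651695
Divide by 2^1 − 1 = 1.
Extrapolated: 4.1278651695 / 1 = 4.1278651695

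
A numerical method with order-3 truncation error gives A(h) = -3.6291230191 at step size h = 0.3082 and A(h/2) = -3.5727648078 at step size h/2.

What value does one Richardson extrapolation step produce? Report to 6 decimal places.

-3.564714

Leading term ∝ h^3; use weight 8 = 2^3.
Difference of the inputs: -3.5727648078 − (-3.6291230191) = 0.0563582113
Divide by 2^3 − 1 = 7: 0.0563582113/7 = 0.0080511730
R = -3.5727648078 + 0.0080511730 = -3.5647136348
Gap between inputs: 5.636e-02; correction applied: +0.0080511730.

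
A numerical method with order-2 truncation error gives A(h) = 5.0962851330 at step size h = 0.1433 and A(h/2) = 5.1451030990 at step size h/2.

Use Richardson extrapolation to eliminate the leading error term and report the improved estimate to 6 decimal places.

Order 2 gives 2^r = 4 and 2^r − 1 = 3.
A(h/2) − A(h) = 5.1451030990 − 5.0962851330 = 0.0488179660
Divide by 2^2 − 1 = 3: 0.0488179660/3 = 0.0162726553
R = A(h/2) + (A(h/2) − A(h))/3 = 5.1451030990 + 0.0162726553 = 5.1613757543

5.161376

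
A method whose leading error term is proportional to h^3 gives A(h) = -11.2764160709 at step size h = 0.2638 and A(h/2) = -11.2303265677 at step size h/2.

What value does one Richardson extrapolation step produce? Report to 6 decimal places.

-11.223742

Order 3 gives 2^r = 8 and 2^r − 1 = 7.
8·(-11.2303265677) = -89.8426125416; (-89.8426125416) − (-11.2764160709) = -78.5661964707
Divide by 2^3 − 1 = 7.
(-78.5661964707) ÷ 7 = -11.2237423530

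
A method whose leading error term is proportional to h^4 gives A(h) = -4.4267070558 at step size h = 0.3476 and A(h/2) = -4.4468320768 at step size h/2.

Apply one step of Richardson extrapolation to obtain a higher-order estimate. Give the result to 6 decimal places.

-4.448174

Order 4 gives 2^r = 16 and 2^r − 1 = 15.
16×(-4.4468320768) = -71.1493132288; subtract (-4.4267070558) → -66.7226061730
(16×(-4.4468320768) − (-4.4267070558))/(16 − 1) = -4.4481737449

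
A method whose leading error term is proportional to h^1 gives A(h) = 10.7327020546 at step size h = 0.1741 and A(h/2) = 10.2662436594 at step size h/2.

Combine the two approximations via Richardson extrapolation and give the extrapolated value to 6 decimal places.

9.799785

Method order is 1; weight 2^1 = 2.
Weighted: 20.5324873188 − 10.7327020546 = 9.7997852642
R = 9.7997852642/1 = 9.7997852642
Correction |R − A(h/2)| = 4.665e-01; gap |A(h/2) − A(h)| = 4.665e-01.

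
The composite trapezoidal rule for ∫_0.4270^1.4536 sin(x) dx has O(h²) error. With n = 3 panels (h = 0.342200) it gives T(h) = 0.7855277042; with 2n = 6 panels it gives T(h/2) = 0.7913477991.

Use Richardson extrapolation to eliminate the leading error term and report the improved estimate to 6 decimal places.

r = 2: numerator weight 4, denominator 3.
4*0.7913477991 − 0.7855277042 = 2.3798634922
2.3798634922 ÷ 3 = 0.7932878307

0.793288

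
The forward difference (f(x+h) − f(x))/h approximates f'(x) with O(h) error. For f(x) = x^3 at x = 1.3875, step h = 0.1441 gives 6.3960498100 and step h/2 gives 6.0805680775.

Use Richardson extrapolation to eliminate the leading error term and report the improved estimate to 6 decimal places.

The method has order 1: 2^1 = 2.
Difference of the inputs: 6.0805680775 − 6.3960498100 = -0.3154817325
Divide by 2^1 − 1 = 1: (-0.3154817325)/1 = -0.3154817325
R = 6.0805680775 − 0.3154817325 = 5.7650863450
Gap between inputs: 3.155e-01; correction applied: −0.3154817325.

5.765086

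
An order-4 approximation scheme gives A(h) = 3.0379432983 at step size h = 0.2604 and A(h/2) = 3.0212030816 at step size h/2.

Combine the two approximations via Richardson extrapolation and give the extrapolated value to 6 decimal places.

With r = 4 the leading error scales as h^4, so the weight is 2^4 = 16.
Difference of the inputs: 3.0212030816 − 3.0379432983 = -0.0167402167
Correction (A(h/2) − A(h))/(16 − 1) = (-0.0167402167)/15 = -0.0011160144
R = A(h/2) + (A(h/2) − A(h))/15 = 3.0212030816 − 0.0011160144 = 3.0200870672
Correction |R − A(h/2)| = 1.116e-03; gap |A(h/2) − A(h)| = 1.674e-02.

3.020087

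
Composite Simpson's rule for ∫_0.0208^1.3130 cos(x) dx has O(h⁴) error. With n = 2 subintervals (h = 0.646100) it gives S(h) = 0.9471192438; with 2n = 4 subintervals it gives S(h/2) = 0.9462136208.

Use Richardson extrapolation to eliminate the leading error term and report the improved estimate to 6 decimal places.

Error is O(h^4); halving h shrinks it by 2^4 = 16.
Top: 16(0.9462136208) − (0.9471192438) = 14.1922986890
14.1922986890 ÷ 15 = 0.9461532459
Gap between inputs: 9.056e-04; correction applied: −0.0000603749.

0.946153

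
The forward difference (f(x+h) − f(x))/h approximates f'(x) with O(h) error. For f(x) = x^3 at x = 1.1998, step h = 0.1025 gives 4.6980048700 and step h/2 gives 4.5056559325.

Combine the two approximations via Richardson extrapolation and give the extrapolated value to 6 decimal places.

Order 1 gives 2^r = 2 and 2^r − 1 = 1.
Weighted: 9.0113118650 − 4.6980048700 = 4.3133069950
R = 4.3133069950/1 = 4.3133069950

4.313307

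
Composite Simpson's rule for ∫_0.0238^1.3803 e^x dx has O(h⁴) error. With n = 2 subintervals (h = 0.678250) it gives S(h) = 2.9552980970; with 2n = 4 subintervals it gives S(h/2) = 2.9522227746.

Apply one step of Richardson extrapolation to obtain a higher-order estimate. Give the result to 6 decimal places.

2.952018

Error is O(h^4); halving h shrinks it by 2^4 = 16.
16×2.9522227746 = 47.2355643936; 47.2355643936 − 2.9552980970 = 44.2802662966
Extrapolated: 44.2802662966 / 15 = 2.9520177531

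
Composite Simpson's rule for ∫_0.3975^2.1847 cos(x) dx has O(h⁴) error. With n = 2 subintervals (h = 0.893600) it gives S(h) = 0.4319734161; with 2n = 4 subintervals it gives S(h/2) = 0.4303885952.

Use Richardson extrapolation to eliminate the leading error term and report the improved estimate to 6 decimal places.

0.430283

The method has order 4: 2^4 = 16.
Weighted: 6.8862175232 − 0.4319734161 = 6.4542441071
(16 × 0.4303885952 − 0.4319734161)/(16 − 1) = 0.4302829405
Shift from A(h/2): −0.0001056547.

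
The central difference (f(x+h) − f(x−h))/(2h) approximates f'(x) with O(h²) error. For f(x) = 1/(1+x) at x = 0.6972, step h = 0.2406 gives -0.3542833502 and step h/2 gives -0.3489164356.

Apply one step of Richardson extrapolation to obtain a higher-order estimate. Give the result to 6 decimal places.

Method order is 2; weight 2^2 = 4.
A(h/2) − A(h) = -0.3489164356 − (-0.3542833502) = 0.0053669146
Divide by 2^2 − 1 = 3: 0.0053669146/3 = 0.0017889715
R = -0.3489164356 + 0.0017889715 = -0.3471274641

-0.347127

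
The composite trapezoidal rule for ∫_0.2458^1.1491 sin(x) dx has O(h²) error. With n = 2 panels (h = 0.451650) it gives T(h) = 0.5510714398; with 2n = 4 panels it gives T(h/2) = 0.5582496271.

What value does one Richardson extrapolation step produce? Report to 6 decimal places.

0.560642

Leading term ∝ h^2; use weight 4 = 2^2.
Weighted: 2.2329985084 − 0.5510714398 = 1.6819270686
(4×0.5582496271 − 0.5510714398)/(4 − 1) = 0.5606423562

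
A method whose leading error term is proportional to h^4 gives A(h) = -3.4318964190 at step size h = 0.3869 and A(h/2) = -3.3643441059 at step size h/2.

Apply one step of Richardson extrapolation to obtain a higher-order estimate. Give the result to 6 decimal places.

-3.359841

The method has order 4: 2^4 = 16.
Numerator 16 × A(h/2) − A(h) = 16 × (-3.3643441059) − (-3.4318964190) = -50.3976092754
Extrapolated: (-50.3976092754) / 15 = -3.3598406184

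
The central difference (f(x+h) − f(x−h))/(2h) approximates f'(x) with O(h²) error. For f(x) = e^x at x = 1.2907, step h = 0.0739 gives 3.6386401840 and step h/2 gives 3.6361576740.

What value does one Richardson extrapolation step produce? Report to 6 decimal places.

Leading term ∝ h^2; use weight 4 = 2^2.
4*3.6361576740 = 14.5446306960; 14.5446306960 − 3.6386401840 = 10.9059905120
10.9059905120 ÷ 3 = 3.6353301707
Shift from A(h/2): −0.0008275033.

3.635330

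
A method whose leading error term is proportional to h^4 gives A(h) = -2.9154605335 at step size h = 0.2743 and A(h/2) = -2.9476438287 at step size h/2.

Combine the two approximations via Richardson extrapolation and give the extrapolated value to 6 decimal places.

r = 4: numerator weight 16, denominator 15.
Weighted: (-47.1623012592) − (-2.9154605335) = -44.2468407257
(16 × (-2.9476438287) − (-2.9154605335))/(16 − 1) = -2.9497893817
Correction |R − A(h/2)| = 2.146e-03; gap |A(h/2) − A(h)| = 3.218e-02.

-2.949789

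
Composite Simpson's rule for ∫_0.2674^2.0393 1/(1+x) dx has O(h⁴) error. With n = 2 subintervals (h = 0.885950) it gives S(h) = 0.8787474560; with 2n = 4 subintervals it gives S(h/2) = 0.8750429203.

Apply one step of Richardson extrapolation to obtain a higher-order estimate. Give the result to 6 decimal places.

Method order is 4; weight 2^4 = 16.
16×0.8750429203 = 14.0006867248; 14.0006867248 − 0.8787474560 = 13.1219392688
Extrapolated: 13.1219392688 / 15 = 0.8747959513
Shift from A(h/2): −0.0002469690.

0.874796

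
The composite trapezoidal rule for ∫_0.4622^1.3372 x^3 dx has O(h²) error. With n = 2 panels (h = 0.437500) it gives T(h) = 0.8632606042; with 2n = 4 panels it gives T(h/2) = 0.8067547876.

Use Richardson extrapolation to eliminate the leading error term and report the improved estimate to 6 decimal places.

r = 2, so 2^r = 4.
4 × 0.8067547876 = 3.2270191504; 3.2270191504 − 0.8632606042 = 2.3637585462
Denominator 4 − 1 = 3.
R = 2.3637585462/3 = 0.7879195154
Correction |R − A(h/2)| = 1.884e-02; gap |A(h/2) − A(h)| = 5.651e-02.

0.787920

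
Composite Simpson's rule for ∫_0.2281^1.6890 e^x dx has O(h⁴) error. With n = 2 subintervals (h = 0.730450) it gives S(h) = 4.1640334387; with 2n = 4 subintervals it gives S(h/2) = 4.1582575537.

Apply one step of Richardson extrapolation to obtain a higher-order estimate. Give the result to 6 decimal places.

r = 4, so 2^r = 16.
2^4·A(h/2) = 66.5321208592; minus A(h) gives 62.3680874205.
Denominator 16 − 1 = 15.
R = 62.3680874205/15 = 4.1578724947
Shift from A(h/2): −0.0003850590.

4.157872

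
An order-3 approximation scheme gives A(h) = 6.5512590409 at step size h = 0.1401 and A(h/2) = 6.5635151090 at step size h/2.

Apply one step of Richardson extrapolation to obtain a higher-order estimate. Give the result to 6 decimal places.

Error is O(h^3); halving h shrinks it by 2^3 = 8.
8*6.5635151090 = 52.5081208720; subtract 6.5512590409 → 45.9568618311
Denominator 8 − 1 = 7.
So the Richardson estimate is 6.5652659759.

6.565266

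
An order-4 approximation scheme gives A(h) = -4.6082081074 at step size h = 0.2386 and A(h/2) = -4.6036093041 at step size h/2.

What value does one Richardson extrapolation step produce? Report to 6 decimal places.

-4.603303

The method has order 4: 2^4 = 16.
Weighted: (-73.6577488656) − (-4.6082081074) = -69.0495407582
(16*(-4.6036093041) − (-4.6082081074))/(16 − 1) = -4.6033027172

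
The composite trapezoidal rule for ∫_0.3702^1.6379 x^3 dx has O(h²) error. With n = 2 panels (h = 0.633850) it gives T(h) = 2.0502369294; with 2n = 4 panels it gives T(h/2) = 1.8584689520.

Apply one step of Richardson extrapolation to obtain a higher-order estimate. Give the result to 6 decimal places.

With r = 2 the leading error scales as h^2, so the weight is 2^2 = 4.
Numerator 4×A(h/2) − A(h) = 4×1.8584689520 − 2.0502369294 = 5.3836388786
Divide by 2^2 − 1 = 3.
Extrapolated: 5.3836388786 / 3 = 1.7945462929

1.794546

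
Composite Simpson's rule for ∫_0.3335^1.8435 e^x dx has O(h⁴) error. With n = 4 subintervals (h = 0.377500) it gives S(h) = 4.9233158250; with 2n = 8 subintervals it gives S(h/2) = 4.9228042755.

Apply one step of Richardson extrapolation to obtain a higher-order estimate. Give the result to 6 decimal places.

4.922770

With r = 4 the leading error scales as h^4, so the weight is 2^4 = 16.
16 × 4.9228042755 − 4.9233158250 = 73.8415525830
Denominator 16 − 1 = 15.
73.8415525830 ÷ 15 = 4.9227701722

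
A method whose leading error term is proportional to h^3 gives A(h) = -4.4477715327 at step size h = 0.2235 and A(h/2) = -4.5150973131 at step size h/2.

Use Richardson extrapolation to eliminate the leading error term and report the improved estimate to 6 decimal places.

-4.524715

Order 3 gives 2^r = 8 and 2^r − 1 = 7.
Weighted: (-36.1207785048) − (-4.4477715327) = -31.6730069721
Extrapolated: (-31.6730069721) / 7 = -4.5247152817
Gap between inputs: 6.733e-02; correction applied: −0.0096179686.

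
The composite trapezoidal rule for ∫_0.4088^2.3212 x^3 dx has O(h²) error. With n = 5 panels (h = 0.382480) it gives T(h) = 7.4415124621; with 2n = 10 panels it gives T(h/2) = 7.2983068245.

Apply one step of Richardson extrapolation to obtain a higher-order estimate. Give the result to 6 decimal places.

7.250572

r = 2, so 2^r = 4.
2^2×A(h/2) = 29.1932272980; minus A(h) gives 21.7517148359.
(4×7.2983068245 − 7.4415124621)/(4 − 1) = 7.2505716120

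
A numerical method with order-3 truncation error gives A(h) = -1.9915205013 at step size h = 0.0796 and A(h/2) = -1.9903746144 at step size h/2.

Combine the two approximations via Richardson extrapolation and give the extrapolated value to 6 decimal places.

With r = 3 the leading error scales as h^3, so the weight is 2^3 = 8.
Top: 8(-1.9903746144) − (-1.9915205013) = -13.9314764139
(8·(-1.9903746144) − (-1.9915205013))/(8 − 1) = -1.9902109163

-1.990211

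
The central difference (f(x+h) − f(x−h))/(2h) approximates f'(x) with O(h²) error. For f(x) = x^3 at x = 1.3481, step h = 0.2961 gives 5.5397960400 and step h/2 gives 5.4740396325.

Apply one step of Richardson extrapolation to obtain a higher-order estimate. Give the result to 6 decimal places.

5.452121

r = 2, so 2^r = 4.
Weighted: 21.8961585300 − 5.5397960400 = 16.3563624900
Denominator 4 − 1 = 3.
Result: 5.4521208300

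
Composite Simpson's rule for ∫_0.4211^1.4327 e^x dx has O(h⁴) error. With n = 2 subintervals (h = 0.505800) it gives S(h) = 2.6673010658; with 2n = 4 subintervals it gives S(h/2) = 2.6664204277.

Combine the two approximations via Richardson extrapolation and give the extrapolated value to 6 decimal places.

2.666362

Leading term ∝ h^4; use weight 16 = 2^4.
16 × 2.6664204277 = 42.6627268432; subtract 2.6673010658 → 39.9954257774
39.9954257774 ÷ 15 = 2.6663617185
Gap between inputs: 8.806e-04; correction applied: −0.0000587092.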